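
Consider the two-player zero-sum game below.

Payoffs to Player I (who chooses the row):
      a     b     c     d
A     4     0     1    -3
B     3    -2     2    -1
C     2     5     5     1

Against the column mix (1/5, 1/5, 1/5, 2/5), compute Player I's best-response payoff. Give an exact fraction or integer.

14/5

A: (4)·(1/5) + (0)·(1/5) + (1)·(1/5) + (-3)·(2/5) = -1/5.
B: (3)·(1/5) + (-2)·(1/5) + (2)·(1/5) + (-1)·(2/5) = 1/5.
C: (2)·(1/5) + (5)·(1/5) + (5)·(1/5) + (1)·(2/5) = 14/5.
The best pure response is C with expected payoff 14/5.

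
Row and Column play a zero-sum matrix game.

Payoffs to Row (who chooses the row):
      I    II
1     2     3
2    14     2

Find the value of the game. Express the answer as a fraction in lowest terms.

38/13

Row minima are 2 and 2, so Row's maximin is 2; column maxima are 14 and 3, so Column's minimax is 3. These differ, so the equilibrium is in mixed strategies.
Let Row play 1 with probability p. Column is indifferent when 2p + 14(1−p) = 3p + 2(1−p), giving p = 12/13.
Let Column play I with probability q. Row is indifferent when 2q + 3(1−q) = 14q + 2(1−q), giving q = 1/13.
The value is 2·(1/13) + (3)·(12/13) = 38/13.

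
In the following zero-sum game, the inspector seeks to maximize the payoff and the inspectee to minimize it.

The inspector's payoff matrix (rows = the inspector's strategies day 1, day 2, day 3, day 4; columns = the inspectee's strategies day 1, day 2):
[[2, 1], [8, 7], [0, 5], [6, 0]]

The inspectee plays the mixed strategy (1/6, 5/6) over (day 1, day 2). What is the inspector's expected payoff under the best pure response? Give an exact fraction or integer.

day 1: (2)·(1/6) + (1)·(5/6) = 7/6.
day 2: (8)·(1/6) + (7)·(5/6) = 43/6.
day 3: (0)·(1/6) + (5)·(5/6) = 25/6.
day 4: (6)·(1/6) + (0)·(5/6) = 1.
The best pure response is day 2 with expected payoff 43/6.

43/6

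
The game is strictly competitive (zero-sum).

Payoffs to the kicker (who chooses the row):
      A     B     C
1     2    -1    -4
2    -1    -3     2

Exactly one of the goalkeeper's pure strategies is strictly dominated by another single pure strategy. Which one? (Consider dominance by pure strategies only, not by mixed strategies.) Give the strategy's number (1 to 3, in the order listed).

1

The goalkeeper prefers columns that give the kicker less. Compare A with B: -1 < 2, -3 < -1.
So B strictly dominates A for the goalkeeper; A is strictly dominated.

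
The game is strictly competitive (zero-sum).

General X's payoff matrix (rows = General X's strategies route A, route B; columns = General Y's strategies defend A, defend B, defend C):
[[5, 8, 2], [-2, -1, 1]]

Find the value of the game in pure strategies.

2

Row minima: 2, -2 → General X's maximin is 2.
Column maxima: 5, 8, 2 → General Y's minimax is 2.
They coincide at (route A, defend C), so the value is 2.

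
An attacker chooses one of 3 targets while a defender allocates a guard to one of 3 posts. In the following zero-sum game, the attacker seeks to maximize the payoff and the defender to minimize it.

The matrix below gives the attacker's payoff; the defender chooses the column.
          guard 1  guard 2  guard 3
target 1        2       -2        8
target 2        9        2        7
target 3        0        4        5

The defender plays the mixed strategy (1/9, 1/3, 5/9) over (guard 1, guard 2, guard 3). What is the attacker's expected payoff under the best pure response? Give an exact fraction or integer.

50/9

target 1: (2)·(1/9) + (-2)·(1/3) + (8)·(5/9) = 4.
target 2: (9)·(1/9) + (2)·(1/3) + (7)·(5/9) = 50/9.
target 3: (0)·(1/9) + (4)·(1/3) + (5)·(5/9) = 37/9.
The best pure response is target 2 with expected payoff 50/9.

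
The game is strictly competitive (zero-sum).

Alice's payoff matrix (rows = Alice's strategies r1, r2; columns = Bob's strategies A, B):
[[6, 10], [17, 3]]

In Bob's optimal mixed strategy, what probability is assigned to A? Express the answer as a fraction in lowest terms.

7/18

Row minima are 6 and 3, so Alice's maximin is 6; column maxima are 17 and 10, so Bob's minimax is 10. These differ, so the equilibrium is in mixed strategies.
Let Bob play A with probability q. Alice is indifferent when 6q + 10(1−q) = 17q + 3(1−q), giving q = 7/18.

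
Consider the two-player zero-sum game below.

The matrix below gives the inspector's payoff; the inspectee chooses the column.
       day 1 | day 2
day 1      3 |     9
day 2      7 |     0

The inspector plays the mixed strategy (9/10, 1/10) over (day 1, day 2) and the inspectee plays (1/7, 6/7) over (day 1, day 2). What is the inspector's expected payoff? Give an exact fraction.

52/7

Against (1/7, 6/7), each row's expected payoff is day 1: 57/7; day 2: 1.
Taking the (9/10, 1/10)-weighted average: (9/10)·(57/7) + (1/10)·(1) = 52/7.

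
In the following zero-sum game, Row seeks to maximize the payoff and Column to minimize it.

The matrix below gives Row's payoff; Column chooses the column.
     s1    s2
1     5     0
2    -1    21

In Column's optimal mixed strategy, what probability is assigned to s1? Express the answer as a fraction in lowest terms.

Row minima are 0 and -1, so Row's maximin is 0; column maxima are 5 and 21, so Column's minimax is 5. These differ, so the equilibrium is in mixed strategies.
Let Column play s1 with probability q. Row is indifferent when 5q = −q + 21(1−q), giving q = 7/9.

7/9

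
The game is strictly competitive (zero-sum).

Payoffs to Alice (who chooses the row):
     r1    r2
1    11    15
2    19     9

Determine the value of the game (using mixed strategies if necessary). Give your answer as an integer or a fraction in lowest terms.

93/7

Row minima are 11 and 9, so Alice's maximin is 11; column maxima are 19 and 15, so Bob's minimax is 15. These differ, so the equilibrium is in mixed strategies.
Let Alice play 1 with probability p. Bob is indifferent when 11p + 19(1−p) = 15p + 9(1−p), giving p = 5/7.
Let Bob play r1 with probability q. Alice is indifferent when 11q + 15(1−q) = 19q + 9(1−q), giving q = 3/7.
The value is 11·(3/7) + (15)·(4/7) = 93/7.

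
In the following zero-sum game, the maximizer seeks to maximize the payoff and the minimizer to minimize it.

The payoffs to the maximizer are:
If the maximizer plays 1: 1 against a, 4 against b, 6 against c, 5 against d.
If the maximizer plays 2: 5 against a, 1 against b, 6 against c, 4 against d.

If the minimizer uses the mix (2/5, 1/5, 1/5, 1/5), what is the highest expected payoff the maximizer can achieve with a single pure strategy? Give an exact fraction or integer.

21/5

1: (1)·(2/5) + (4)·(1/5) + (6)·(1/5) + (5)·(1/5) = 17/5.
2: (5)·(2/5) + (1)·(1/5) + (6)·(1/5) + (4)·(1/5) = 21/5.
The best pure response is 2 with expected payoff 21/5.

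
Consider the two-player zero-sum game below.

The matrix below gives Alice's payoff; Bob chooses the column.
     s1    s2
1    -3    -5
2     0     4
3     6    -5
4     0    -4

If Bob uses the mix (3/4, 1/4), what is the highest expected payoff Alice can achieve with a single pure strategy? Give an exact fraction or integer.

1: (-3)·(3/4) + (-5)·(1/4) = -7/2.
2: (0)·(3/4) + (4)·(1/4) = 1.
3: (6)·(3/4) + (-5)·(1/4) = 13/4.
4: (0)·(3/4) + (-4)·(1/4) = -1.
The best pure response is 3 with expected payoff 13/4.

13/4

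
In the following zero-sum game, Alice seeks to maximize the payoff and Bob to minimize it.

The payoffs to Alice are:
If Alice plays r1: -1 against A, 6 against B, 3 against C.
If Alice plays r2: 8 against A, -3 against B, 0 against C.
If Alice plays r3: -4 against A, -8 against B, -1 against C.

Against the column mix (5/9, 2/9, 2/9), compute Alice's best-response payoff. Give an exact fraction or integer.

r1: (-1)·(5/9) + (6)·(2/9) + (3)·(2/9) = 13/9.
r2: (8)·(5/9) + (-3)·(2/9) + (0)·(2/9) = 34/9.
r3: (-4)·(5/9) + (-8)·(2/9) + (-1)·(2/9) = -38/9.
The best pure response is r2 with expected payoff 34/9.

34/9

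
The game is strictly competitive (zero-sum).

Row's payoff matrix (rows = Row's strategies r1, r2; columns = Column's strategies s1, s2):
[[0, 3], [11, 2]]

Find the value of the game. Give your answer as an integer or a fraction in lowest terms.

Row minima are 0 and 2, so Row's maximin is 2; column maxima are 11 and 3, so Column's minimax is 3. These differ, so the equilibrium is in mixed strategies.
Let Row play r1 with probability p. Column is indifferent when 11(1−p) = 3p + 2(1−p), giving p = 3/4.
Let Column play s1 with probability q. Row is indifferent when 3(1−q) = 11q + 2(1−q), giving q = 1/12.
The value is 0·(1/12) + (3)·(11/12) = 11/4.

11/4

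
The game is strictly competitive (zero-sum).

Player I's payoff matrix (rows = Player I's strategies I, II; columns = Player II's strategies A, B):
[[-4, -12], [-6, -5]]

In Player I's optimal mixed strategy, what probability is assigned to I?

Row minima are -12 and -6, so Player I's maximin is -6; column maxima are -4 and -5, so Player II's minimax is -5. These differ, so the equilibrium is in mixed strategies.
Let Player I play I with probability p. Player II is indifferent when −4p − 6(1−p) = −12p − 5(1−p), giving p = 1/9.

1/9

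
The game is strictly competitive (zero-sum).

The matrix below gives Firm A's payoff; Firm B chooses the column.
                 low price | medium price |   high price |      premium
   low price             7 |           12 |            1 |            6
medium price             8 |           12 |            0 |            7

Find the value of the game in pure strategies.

Row minima: 1, 0 → Firm A's maximin is 1.
Column maxima: 8, 12, 1, 7 → Firm B's minimax is 1.
They coincide at (low price, high price), so the value is 1.

1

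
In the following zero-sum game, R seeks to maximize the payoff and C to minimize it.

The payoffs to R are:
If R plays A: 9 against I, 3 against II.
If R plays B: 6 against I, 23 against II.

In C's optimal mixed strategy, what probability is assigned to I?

Row minima are 3 and 6, so R's maximin is 6; column maxima are 9 and 23, so C's minimax is 9. These differ, so the equilibrium is in mixed strategies.
Let C play I with probability q. R is indifferent when 9q + 3(1−q) = 6q + 23(1−q), giving q = 20/23.

20/23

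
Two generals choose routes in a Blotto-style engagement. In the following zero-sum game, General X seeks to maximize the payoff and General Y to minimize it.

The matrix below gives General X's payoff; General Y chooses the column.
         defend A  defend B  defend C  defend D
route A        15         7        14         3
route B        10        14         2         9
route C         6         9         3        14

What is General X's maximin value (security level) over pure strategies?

3

The worst-case payoff for each row is route A: 3, route B: 2, route C: 3.
The best of these is 3.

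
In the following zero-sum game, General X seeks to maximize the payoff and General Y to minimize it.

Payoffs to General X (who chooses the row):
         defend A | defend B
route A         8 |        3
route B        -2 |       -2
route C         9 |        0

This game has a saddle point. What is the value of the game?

Row minima: 3, -2, 0 → General X's maximin is 3.
Column maxima: 9, 3 → General Y's minimax is 3.
They coincide at (route A, defend B), so the value is 3.

3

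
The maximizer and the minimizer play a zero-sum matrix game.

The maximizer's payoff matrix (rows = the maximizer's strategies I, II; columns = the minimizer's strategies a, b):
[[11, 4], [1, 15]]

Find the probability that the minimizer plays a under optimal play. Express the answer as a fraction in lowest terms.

11/21

Row minima are 4 and 1, so the maximizer's maximin is 4; column maxima are 11 and 15, so the minimizer's minimax is 11. These differ, so the equilibrium is in mixed strategies.
Let the minimizer play a with probability q. The maximizer is indifferent when 11q + 4(1−q) = q + 15(1−q), giving q = 11/21.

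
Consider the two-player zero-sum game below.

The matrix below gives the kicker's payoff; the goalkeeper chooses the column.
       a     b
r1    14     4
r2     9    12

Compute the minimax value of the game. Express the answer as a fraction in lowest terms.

132/13

Row minima are 4 and 9, so the kicker's maximin is 9; column maxima are 14 and 12, so the goalkeeper's minimax is 12. These differ, so the equilibrium is in mixed strategies.
Let the kicker play r1 with probability p. The goalkeeper is indifferent when 14p + 9(1−p) = 4p + 12(1−p), giving p = 3/13.
Let the goalkeeper play a with probability q. The kicker is indifferent when 14q + 4(1−q) = 9q + 12(1−q), giving q = 8/13.
The value is 14·(8/13) + (4)·(5/13) = 132/13.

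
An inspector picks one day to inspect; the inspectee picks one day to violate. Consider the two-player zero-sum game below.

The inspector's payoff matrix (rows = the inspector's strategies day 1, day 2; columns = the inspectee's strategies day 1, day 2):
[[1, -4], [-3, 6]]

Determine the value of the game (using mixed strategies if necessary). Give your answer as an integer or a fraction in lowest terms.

-3/7

Row minima are -4 and -3, so the inspector's maximin is -3; column maxima are 1 and 6, so the inspectee's minimax is 1. These differ, so the equilibrium is in mixed strategies.
Let the inspector play day 1 with probability p. The inspectee is indifferent when p − 3(1−p) = −4p + 6(1−p), giving p = 9/14.
Let the inspectee play day 1 with probability q. The inspector is indifferent when q − 4(1−q) = −3q + 6(1−q), giving q = 5/7.
The value is 1·(5/7) + (-4)·(2/7) = -3/7.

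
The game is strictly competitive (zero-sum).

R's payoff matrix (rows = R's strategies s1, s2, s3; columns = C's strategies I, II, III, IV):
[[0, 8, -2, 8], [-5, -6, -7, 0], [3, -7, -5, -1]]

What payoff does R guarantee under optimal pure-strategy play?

Row minima: -2, -7, -7 → R's maximin is -2.
Column maxima: 3, 8, -2, 8 → C's minimax is -2.
They coincide at (s1, III), so the value is -2.

-2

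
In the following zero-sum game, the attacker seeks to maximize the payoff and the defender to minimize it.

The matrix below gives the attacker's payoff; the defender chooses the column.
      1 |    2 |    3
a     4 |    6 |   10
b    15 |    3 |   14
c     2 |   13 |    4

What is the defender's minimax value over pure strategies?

13

The worst case (largest entry) in each column is 1: 15, 2: 13, 3: 14.
The best (smallest) of these is 13.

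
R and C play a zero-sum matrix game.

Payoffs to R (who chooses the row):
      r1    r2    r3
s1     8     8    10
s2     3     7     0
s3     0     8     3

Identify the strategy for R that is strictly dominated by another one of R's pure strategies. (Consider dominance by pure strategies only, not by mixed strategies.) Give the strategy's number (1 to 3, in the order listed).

Compare s2 with s1: 8 > 3, 8 > 7, 10 > 0.
So s1 strictly dominates s2 for R; s2 is strictly dominated.

2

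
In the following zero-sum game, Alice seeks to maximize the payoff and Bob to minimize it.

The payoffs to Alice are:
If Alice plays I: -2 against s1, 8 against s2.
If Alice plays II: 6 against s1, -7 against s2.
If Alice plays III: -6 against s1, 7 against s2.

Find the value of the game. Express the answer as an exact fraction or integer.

Row III is strictly dominated by row I, so Alice never plays it.
The remaining 2×2 game on (I, II) × (s1, s2) has no saddle point. Let Alice play I with probability p; indifference gives −2p + 6(1−p) = 8p − 7(1−p), so p = 13/23.
Similarly Bob's optimal q on s1 is 15/23, and the value is -2·(15/23) + (8)·(8/23) = 34/23.

34/23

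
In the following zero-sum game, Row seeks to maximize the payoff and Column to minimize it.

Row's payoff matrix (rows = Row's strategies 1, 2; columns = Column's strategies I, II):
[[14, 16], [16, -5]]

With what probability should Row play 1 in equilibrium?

21/23

Row minima are 14 and -5, so Row's maximin is 14; column maxima are 16 and 16, so Column's minimax is 16. These differ, so the equilibrium is in mixed strategies.
Let Row play 1 with probability p. Column is indifferent when 14p + 16(1−p) = 16p − 5(1−p), giving p = 21/23.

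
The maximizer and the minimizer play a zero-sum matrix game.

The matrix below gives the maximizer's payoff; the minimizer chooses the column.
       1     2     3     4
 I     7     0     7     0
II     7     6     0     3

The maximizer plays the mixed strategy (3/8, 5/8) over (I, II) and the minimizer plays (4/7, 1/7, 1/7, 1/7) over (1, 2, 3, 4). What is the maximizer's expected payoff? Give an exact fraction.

Against (4/7, 1/7, 1/7, 1/7), each row's expected payoff is I: 5; II: 37/7.
Taking the (3/8, 5/8)-weighted average: (3/8)·(5) + (5/8)·(37/7) = 145/28.

145/28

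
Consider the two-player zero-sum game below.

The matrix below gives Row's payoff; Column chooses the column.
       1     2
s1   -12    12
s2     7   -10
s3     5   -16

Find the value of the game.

Row s3 is strictly dominated by row s2, so Row never plays it.
The remaining 2×2 game on (s1, s2) × (1, 2) has no saddle point. Let Row play s1 with probability p; indifference gives −12p + 7(1−p) = 12p − 10(1−p), so p = 17/41.
Similarly Column's optimal q on 1 is 22/41, and the value is -12·(22/41) + (12)·(19/41) = -36/41.

-36/41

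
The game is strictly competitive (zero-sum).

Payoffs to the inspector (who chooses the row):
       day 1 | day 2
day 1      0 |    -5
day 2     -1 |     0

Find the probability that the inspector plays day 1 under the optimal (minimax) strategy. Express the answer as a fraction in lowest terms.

Row minima are -5 and -1, so the inspector's maximin is -1; column maxima are 0 and 0, so the inspectee's minimax is 0. These differ, so the equilibrium is in mixed strategies.
Let the inspector play day 1 with probability p. The inspectee is indifferent when −(1−p) = −5p, giving p = 1/6.

1/6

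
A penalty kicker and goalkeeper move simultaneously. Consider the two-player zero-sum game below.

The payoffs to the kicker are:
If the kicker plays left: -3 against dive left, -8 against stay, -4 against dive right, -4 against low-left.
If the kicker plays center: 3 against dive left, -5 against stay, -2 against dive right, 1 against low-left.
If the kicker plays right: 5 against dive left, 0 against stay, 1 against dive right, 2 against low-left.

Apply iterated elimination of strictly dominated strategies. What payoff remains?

0

Row left is strictly dominated by row center (3>-3, -5>-8, -2>-4, 1>-4); eliminate left.
Row center is strictly dominated by row right (5>3, 0>-5, 1>-2, 2>1); eliminate center.
Column dive right is strictly dominated by stay for the goalkeeper (0<1); eliminate dive right.
Column dive left is strictly dominated by stay for the goalkeeper (0<5); eliminate dive left.
Column low-left is strictly dominated by stay for the goalkeeper (0<2); eliminate low-left.
Only (right, stay) remains, with payoff 0.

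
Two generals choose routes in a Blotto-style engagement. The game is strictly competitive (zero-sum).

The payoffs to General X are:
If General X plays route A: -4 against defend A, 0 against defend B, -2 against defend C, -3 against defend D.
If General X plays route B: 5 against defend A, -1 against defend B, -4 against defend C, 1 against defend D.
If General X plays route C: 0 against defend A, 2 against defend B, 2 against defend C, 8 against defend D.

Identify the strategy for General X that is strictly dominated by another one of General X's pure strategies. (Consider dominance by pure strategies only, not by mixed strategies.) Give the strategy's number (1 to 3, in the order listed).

1

Compare route A with route C: 0 > -4, 2 > 0, 2 > -2, 8 > -3.
So route C strictly dominates route A for General X; route A is strictly dominated.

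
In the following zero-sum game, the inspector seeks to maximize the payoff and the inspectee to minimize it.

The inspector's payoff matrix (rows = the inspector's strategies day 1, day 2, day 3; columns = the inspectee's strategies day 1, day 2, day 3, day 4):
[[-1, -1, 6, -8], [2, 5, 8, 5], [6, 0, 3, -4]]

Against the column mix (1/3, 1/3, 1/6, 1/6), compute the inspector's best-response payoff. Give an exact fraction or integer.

9/2

day 1: (-1)·(1/3) + (-1)·(1/3) + (6)·(1/6) + (-8)·(1/6) = -1.
day 2: (2)·(1/3) + (5)·(1/3) + (8)·(1/6) + (5)·(1/6) = 9/2.
day 3: (6)·(1/3) + (0)·(1/3) + (3)·(1/6) + (-4)·(1/6) = 11/6.
The best pure response is day 2 with expected payoff 9/2.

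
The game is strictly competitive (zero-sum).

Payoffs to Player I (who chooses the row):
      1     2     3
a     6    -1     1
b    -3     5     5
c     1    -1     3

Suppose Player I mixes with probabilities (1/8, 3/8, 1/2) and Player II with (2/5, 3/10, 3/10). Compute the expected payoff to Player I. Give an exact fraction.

Against (2/5, 3/10, 3/10), each row's expected payoff is a: 12/5; b: 9/5; c: 1.
Taking the (1/8, 3/8, 1/2)-weighted average: (1/8)·(12/5) + (3/8)·(9/5) + (1/2)·(1) = 59/40.

59/40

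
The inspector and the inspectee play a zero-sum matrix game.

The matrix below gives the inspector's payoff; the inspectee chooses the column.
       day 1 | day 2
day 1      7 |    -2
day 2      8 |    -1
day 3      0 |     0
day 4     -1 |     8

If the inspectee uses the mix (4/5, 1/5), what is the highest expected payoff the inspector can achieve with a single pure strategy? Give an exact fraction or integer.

day 1: (7)·(4/5) + (-2)·(1/5) = 26/5.
day 2: (8)·(4/5) + (-1)·(1/5) = 31/5.
day 3: (0)·(4/5) + (0)·(1/5) = 0.
day 4: (-1)·(4/5) + (8)·(1/5) = 4/5.
The best pure response is day 2 with expected payoff 31/5.

31/5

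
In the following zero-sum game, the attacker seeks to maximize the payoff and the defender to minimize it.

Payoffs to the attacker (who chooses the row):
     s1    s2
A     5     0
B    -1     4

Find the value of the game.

2

Row minima are 0 and -1, so the attacker's maximin is 0; column maxima are 5 and 4, so the defender's minimax is 4. These differ, so the equilibrium is in mixed strategies.
Let the attacker play A with probability p. The defender is indifferent when 5p − (1−p) = 4(1−p), giving p = 1/2.
Let the defender play s1 with probability q. The attacker is indifferent when 5q = −q + 4(1−q), giving q = 2/5.
The value is 5·(2/5) + (0)·(3/5) = 2.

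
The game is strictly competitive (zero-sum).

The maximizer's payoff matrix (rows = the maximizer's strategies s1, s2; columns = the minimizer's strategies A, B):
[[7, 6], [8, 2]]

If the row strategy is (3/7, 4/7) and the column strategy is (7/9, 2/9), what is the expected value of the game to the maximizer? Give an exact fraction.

47/7

Against (7/9, 2/9), each row's expected payoff is s1: 61/9; s2: 20/3.
Taking the (3/7, 4/7)-weighted average: (3/7)·(61/9) + (4/7)·(20/3) = 47/7.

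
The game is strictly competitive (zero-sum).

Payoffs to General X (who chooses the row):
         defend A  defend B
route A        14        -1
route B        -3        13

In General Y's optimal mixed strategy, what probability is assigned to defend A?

Row minima are -1 and -3, so General X's maximin is -1; column maxima are 14 and 13, so General Y's minimax is 13. These differ, so the equilibrium is in mixed strategies.
Let General Y play defend A with probability q. General X is indifferent when 14q − (1−q) = −3q + 13(1−q), giving q = 14/31.

14/31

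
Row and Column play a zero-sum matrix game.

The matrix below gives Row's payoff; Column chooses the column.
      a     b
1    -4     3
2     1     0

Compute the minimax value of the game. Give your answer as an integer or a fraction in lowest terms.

3/8

Row minima are -4 and 0, so Row's maximin is 0; column maxima are 1 and 3, so Column's minimax is 1. These differ, so the equilibrium is in mixed strategies.
Let Row play 1 with probability p. Column is indifferent when −4p + (1−p) = 3p, giving p = 1/8.
Let Column play a with probability q. Row is indifferent when −4q + 3(1−q) = q, giving q = 3/8.
The value is -4·(3/8) + (3)·(5/8) = 3/8.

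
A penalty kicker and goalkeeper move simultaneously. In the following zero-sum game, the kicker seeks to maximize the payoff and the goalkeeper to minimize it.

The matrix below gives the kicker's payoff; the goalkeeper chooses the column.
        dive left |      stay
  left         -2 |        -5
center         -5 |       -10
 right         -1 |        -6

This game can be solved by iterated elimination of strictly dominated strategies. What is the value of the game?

Column dive left is strictly dominated by stay for the goalkeeper (-5<-2, -10<-5, -6<-1); eliminate dive left.
Row right is strictly dominated by row left (-5>-6); eliminate right.
Row center is strictly dominated by row left (-5>-10); eliminate center.
Only (left, stay) remains, with payoff -5.

-5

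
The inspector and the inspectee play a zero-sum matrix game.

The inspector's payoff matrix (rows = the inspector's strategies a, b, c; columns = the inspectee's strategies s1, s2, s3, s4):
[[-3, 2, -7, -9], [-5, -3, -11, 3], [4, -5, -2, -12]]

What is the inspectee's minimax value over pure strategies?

-2

The worst case (largest entry) in each column is s1: 4, s2: 2, s3: -2, s4: 3.
The best (smallest) of these is -2.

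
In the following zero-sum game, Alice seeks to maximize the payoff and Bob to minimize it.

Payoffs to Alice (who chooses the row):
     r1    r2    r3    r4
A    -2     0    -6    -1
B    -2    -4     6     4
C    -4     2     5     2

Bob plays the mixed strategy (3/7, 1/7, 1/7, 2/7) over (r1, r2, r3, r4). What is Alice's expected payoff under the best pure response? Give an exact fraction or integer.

4/7

A: (-2)·(3/7) + (0)·(1/7) + (-6)·(1/7) + (-1)·(2/7) = -2.
B: (-2)·(3/7) + (-4)·(1/7) + (6)·(1/7) + (4)·(2/7) = 4/7.
C: (-4)·(3/7) + (2)·(1/7) + (5)·(1/7) + (2)·(2/7) = -1/7.
The best pure response is B with expected payoff 4/7.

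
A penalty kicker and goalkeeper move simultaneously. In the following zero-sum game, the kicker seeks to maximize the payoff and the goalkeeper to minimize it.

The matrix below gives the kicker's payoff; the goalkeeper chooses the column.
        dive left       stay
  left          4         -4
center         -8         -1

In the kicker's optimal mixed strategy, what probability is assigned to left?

Row minima are -4 and -8, so the kicker's maximin is -4; column maxima are 4 and -1, so the goalkeeper's minimax is -1. These differ, so the equilibrium is in mixed strategies.
Let the kicker play left with probability p. The goalkeeper is indifferent when 4p − 8(1−p) = −4p − (1−p), giving p = 7/15.

7/15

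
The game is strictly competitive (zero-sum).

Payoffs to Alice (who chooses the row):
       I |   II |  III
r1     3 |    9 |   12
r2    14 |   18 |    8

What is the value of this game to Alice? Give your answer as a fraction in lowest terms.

Column II is strictly dominated by I for Bob (it gives Alice more in every row).
The remaining 2×2 game on (r1, r2) × (I, III) has no saddle point. Let Alice play r1 with probability p; indifference gives 3p + 14(1−p) = 12p + 8(1−p), so p = 2/5.
Similarly Bob's optimal q on I is 4/15, and the value is 3·(4/15) + (12)·(11/15) = 48/5.

48/5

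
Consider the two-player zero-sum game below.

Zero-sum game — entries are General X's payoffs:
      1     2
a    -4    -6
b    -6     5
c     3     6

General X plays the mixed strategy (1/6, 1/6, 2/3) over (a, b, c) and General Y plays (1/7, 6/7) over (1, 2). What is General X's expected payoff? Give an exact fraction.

10/3

Against (1/7, 6/7), each row's expected payoff is a: -40/7; b: 24/7; c: 39/7.
Taking the (1/6, 1/6, 2/3)-weighted average: (1/6)·(-40/7) + (1/6)·(24/7) + (2/3)·(39/7) = 10/3.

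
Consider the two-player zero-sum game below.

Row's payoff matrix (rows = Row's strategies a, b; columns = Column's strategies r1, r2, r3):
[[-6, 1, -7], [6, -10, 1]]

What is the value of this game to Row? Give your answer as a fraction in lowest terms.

Column r1 is strictly dominated by r3 for Column (it gives Row more in every row).
The remaining 2×2 game on (a, b) × (r2, r3) has no saddle point. Let Row play a with probability p; indifference gives p − 10(1−p) = −7p + (1−p), so p = 11/19.
Similarly Column's optimal q on r2 is 8/19, and the value is 1·(8/19) + (-7)·(11/19) = -69/19.

-69/19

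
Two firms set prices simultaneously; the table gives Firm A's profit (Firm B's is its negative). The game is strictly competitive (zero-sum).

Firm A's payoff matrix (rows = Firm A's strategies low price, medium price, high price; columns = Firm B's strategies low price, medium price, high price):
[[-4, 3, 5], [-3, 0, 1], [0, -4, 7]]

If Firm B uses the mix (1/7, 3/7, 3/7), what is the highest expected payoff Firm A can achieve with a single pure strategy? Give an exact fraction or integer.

low price: (-4)·(1/7) + (3)·(3/7) + (5)·(3/7) = 20/7.
medium price: (-3)·(1/7) + (0)·(3/7) + (1)·(3/7) = 0.
high price: (0)·(1/7) + (-4)·(3/7) + (7)·(3/7) = 9/7.
The best pure response is low price with expected payoff 20/7.

20/7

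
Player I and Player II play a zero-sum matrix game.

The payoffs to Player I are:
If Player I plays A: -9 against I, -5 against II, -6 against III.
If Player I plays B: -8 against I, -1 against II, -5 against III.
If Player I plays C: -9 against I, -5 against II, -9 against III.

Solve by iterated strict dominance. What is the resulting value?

-8

Row C is strictly dominated by row B (-8>-9, -1>-5, -5>-9); eliminate C.
Row A is strictly dominated by row B (-8>-9, -1>-5, -5>-6); eliminate A.
Column III is strictly dominated by I for Player II (-8<-5); eliminate III.
Column II is strictly dominated by I for Player II (-8<-1); eliminate II.
Only (B, I) remains, with payoff -8.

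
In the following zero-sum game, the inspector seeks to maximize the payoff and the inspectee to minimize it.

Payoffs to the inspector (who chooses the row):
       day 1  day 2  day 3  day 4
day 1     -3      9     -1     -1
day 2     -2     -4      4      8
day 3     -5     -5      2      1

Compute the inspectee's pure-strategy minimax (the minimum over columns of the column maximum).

The worst case (largest entry) in each column is day 1: -2, day 2: 9, day 3: 4, day 4: 8.
The best (smallest) of these is -2.

-2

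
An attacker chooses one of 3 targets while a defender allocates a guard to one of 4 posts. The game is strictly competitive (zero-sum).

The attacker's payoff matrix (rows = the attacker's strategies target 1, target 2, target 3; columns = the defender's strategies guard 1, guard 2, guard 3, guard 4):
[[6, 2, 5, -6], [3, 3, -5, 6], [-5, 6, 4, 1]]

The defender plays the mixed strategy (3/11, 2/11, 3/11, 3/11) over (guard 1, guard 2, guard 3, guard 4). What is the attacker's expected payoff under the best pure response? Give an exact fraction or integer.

target 1: (6)·(3/11) + (2)·(2/11) + (5)·(3/11) + (-6)·(3/11) = 19/11.
target 2: (3)·(3/11) + (3)·(2/11) + (-5)·(3/11) + (6)·(3/11) = 18/11.
target 3: (-5)·(3/11) + (6)·(2/11) + (4)·(3/11) + (1)·(3/11) = 12/11.
The best pure response is target 1 with expected payoff 19/11.

19/11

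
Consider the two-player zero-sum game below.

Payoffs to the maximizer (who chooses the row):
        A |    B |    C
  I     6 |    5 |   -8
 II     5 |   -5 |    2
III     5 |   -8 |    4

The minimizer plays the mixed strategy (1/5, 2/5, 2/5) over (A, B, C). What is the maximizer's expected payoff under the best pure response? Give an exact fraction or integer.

0

I: (6)·(1/5) + (5)·(2/5) + (-8)·(2/5) = 0.
II: (5)·(1/5) + (-5)·(2/5) + (2)·(2/5) = -1/5.
III: (5)·(1/5) + (-8)·(2/5) + (4)·(2/5) = -3/5.
The best pure response is I with expected payoff 0.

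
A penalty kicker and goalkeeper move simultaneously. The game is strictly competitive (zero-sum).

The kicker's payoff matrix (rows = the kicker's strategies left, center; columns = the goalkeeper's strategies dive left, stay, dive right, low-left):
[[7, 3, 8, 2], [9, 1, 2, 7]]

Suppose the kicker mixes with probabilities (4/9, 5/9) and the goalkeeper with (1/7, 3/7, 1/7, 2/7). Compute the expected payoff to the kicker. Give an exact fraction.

Against (1/7, 3/7, 1/7, 2/7), each row's expected payoff is left: 4; center: 4.
Taking the (4/9, 5/9)-weighted average: (4/9)·(4) + (5/9)·(4) = 4.

4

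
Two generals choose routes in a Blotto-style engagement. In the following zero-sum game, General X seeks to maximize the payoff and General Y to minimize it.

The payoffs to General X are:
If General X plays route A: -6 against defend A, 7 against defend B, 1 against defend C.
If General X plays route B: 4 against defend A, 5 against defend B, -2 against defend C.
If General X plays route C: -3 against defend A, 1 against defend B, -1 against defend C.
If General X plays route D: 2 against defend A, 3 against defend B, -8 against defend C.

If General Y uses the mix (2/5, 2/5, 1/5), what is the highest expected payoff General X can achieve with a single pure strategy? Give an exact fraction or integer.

16/5

route A: (-6)·(2/5) + (7)·(2/5) + (1)·(1/5) = 3/5.
route B: (4)·(2/5) + (5)·(2/5) + (-2)·(1/5) = 16/5.
route C: (-3)·(2/5) + (1)·(2/5) + (-1)·(1/5) = -1.
route D: (2)·(2/5) + (3)·(2/5) + (-8)·(1/5) = 2/5.
The best pure response is route B with expected payoff 16/5.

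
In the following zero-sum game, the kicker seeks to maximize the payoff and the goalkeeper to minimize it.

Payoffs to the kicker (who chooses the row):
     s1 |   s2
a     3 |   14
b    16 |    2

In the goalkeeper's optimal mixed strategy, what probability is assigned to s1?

Row minima are 3 and 2, so the kicker's maximin is 3; column maxima are 16 and 14, so the goalkeeper's minimax is 14. These differ, so the equilibrium is in mixed strategies.
Let the goalkeeper play s1 with probability q. The kicker is indifferent when 3q + 14(1−q) = 16q + 2(1−q), giving q = 12/25.

12/25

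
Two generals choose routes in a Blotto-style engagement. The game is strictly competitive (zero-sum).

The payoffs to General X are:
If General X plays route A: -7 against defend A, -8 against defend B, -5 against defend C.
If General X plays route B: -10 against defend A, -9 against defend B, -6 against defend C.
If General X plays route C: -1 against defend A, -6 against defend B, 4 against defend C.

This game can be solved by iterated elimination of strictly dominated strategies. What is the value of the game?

-6

Row route A is strictly dominated by row route C (-1>-7, -6>-8, 4>-5); eliminate route A.
Row route B is strictly dominated by row route C (-1>-10, -6>-9, 4>-6); eliminate route B.
Column defend A is strictly dominated by defend B for General Y (-6<-1); eliminate defend A.
Column defend C is strictly dominated by defend B for General Y (-6<4); eliminate defend C.
Only (route C, defend B) remains, with payoff -6.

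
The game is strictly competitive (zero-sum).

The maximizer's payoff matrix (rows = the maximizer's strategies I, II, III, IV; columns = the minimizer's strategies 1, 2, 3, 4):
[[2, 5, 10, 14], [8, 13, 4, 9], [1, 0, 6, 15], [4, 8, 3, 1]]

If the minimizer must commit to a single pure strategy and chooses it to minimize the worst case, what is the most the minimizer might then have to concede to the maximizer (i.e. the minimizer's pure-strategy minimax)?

The worst case (largest entry) in each column is 1: 8, 2: 13, 3: 10, 4: 15.
The best (smallest) of these is 8.

8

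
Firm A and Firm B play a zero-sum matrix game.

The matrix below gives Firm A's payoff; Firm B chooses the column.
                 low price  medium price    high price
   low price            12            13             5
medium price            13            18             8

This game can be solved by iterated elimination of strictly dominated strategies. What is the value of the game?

8

Column low price is strictly dominated by high price for Firm B (5<12, 8<13); eliminate low price.
Column medium price is strictly dominated by high price for Firm B (5<13, 8<18); eliminate medium price.
Row low price is strictly dominated by row medium price (8>5); eliminate low price.
Only (medium price, high price) remains, with payoff 8.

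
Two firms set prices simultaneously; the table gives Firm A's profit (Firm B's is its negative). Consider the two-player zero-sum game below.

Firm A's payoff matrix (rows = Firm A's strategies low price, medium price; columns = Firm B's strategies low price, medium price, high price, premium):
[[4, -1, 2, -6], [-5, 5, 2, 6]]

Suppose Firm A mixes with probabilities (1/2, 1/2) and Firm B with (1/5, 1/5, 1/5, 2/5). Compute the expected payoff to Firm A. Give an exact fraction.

Against (1/5, 1/5, 1/5, 2/5), each row's expected payoff is low price: -7/5; medium price: 14/5.
Taking the (1/2, 1/2)-weighted average: (1/2)·(-7/5) + (1/2)·(14/5) = 7/10.

7/10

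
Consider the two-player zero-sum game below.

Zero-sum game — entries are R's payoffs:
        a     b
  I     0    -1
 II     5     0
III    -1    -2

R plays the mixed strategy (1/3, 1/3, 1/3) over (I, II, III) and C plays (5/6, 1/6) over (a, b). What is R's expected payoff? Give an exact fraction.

17/18

Against (5/6, 1/6), each row's expected payoff is I: -1/6; II: 25/6; III: -7/6.
Taking the (1/3, 1/3, 1/3)-weighted average: (1/3)·(-1/6) + (1/3)·(25/6) + (1/3)·(-7/6) = 17/18.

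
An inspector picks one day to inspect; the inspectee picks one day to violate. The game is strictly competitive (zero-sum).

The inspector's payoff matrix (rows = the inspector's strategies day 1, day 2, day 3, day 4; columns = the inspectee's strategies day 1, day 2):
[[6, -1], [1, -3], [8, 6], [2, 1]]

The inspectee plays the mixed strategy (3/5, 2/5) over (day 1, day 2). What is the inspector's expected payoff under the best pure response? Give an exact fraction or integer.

36/5

day 1: (6)·(3/5) + (-1)·(2/5) = 16/5.
day 2: (1)·(3/5) + (-3)·(2/5) = -3/5.
day 3: (8)·(3/5) + (6)·(2/5) = 36/5.
day 4: (2)·(3/5) + (1)·(2/5) = 8/5.
The best pure response is day 3 with expected payoff 36/5.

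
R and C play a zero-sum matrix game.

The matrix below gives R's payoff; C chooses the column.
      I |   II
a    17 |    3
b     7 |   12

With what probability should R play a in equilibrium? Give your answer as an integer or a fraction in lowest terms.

Row minima are 3 and 7, so R's maximin is 7; column maxima are 17 and 12, so C's minimax is 12. These differ, so the equilibrium is in mixed strategies.
Let R play a with probability p. C is indifferent when 17p + 7(1−p) = 3p + 12(1−p), giving p = 5/19.

5/19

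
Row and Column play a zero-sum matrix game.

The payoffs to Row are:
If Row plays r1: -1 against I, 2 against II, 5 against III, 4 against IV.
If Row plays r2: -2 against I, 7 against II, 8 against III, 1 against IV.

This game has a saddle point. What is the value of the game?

-1

Row minima: -1, -2 → Row's maximin is -1.
Column maxima: -1, 7, 8, 4 → Column's minimax is -1.
They coincide at (r1, I), so the value is -1.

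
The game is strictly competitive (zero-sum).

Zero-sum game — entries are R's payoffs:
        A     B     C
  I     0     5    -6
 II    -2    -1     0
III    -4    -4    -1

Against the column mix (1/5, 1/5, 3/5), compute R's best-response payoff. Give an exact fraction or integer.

I: (0)·(1/5) + (5)·(1/5) + (-6)·(3/5) = -13/5.
II: (-2)·(1/5) + (-1)·(1/5) + (0)·(3/5) = -3/5.
III: (-4)·(1/5) + (-4)·(1/5) + (-1)·(3/5) = -11/5.
The best pure response is II with expected payoff -3/5.

-3/5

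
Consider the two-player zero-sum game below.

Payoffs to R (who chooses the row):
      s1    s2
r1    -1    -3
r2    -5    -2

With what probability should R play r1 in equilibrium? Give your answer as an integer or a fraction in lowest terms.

3/5

Row minima are -3 and -5, so R's maximin is -3; column maxima are -1 and -2, so C's minimax is -2. These differ, so the equilibrium is in mixed strategies.
Let R play r1 with probability p. C is indifferent when −p − 5(1−p) = −3p − 2(1−p), giving p = 3/5.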